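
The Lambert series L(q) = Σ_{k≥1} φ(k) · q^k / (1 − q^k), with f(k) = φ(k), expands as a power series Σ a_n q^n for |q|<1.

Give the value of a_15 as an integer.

q^15  k|15↦φ(k): 1:1 3:2 5:4 15:8  a_15=15

a_15 = 15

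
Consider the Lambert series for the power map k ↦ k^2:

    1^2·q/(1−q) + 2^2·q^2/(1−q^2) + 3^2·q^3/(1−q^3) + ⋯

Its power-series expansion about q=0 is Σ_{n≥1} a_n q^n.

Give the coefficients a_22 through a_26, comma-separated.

610, 530, 850, 651, 850

q^22  k|22↦f(k): 22:484 11:121 2:4 1:1  a_22=610
q^23  k|23↦f(k): 1:1 23:529  a_23=530
d|24:{24,12,8,6,4,3,2,1}  Σf=576+144+64+36+16+9+4+1=850
d|25:{25,5,1}  Σf=625+25+1=651
[q^26] f(26)=676,f(13)=169,f(2)=4,f(1)=1 ⇒ 850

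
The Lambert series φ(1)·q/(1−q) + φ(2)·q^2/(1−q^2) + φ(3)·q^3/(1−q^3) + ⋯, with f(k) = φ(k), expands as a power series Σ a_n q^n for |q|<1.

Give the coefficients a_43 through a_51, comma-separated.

n=43: 43·1 1·43  φ→[42+1]=43
n=44: 1·44 2·22 4·11 11·4 22·2 44·1  φ→[1+1+2+10+10+20]=44
[q^45] φ(45)=24,φ(15)=8,φ(9)=6,φ(5)=4,φ(3)=2,φ(1)=1 ⇒ 45
[q^46] φ(46)=22,φ(23)=22,φ(2)=1,φ(1)=1 ⇒ 46
[q^47] φ(1)=1,φ(47)=46 ⇒ 47
d|48:{1,2,3,4,6,8,12,16,24,48}  Σφ=1+1+2+2+2+4+4+8+8+16=48
q^49  k|49↦φ(k): 1:1 7:6 49:42  a_49=49
d|50:{1,2,5,10,25,50}  Σφ=1+1+4+4+20+20=50
[q^51] φ(51)=32,φ(17)=16,φ(3)=2,φ(1)=1 ⇒ 51

43, 44, 45, 46, 47, 48, 49, 50, 51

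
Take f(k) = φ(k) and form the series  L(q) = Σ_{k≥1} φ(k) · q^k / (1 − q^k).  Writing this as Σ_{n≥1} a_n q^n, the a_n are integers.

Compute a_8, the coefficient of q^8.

[q^8] φ(1)=1,φ(2)=1,φ(4)=2,φ(8)=4 ⇒ 8

a_8 = 8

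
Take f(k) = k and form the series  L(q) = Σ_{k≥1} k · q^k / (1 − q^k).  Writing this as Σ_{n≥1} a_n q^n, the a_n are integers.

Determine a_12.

d|12:{1,2,3,4,6,12}  Σf=1+2+3+4+6+12=28

a_12 = 28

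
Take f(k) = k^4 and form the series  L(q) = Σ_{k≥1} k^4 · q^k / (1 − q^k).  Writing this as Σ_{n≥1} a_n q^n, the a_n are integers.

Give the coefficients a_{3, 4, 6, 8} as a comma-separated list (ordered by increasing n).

82, 273, 1394, 4369

[q^3] f(1)=1,f(3)=81 ⇒ 82
n=4: 4·1 2·2 1·4  f→[256+16+1]=273
[q^6] f(1)=1,f(2)=16,f(3)=81,f(6)=1296 ⇒ 1394
d|8:{8,4,2,1}  Σf=4096+256+16+1=4369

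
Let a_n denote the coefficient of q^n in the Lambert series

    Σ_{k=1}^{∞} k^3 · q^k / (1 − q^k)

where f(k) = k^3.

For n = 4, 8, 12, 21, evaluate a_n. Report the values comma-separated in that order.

n=4: 4·1 2·2 1·4  f→[64+8+1]=73
n=8: 1·8 2·4 4·2 8·1  f→[1+8+64+512]=585
[q^12] f(1)=1,f(2)=8,f(3)=27,f(4)=64,f(6)=216,f(12)=1728 ⇒ 2044
n=21: 1·21 3·7 7·3 21·1  f→[1+27+343+9261]=9632

73, 585, 2044, 9632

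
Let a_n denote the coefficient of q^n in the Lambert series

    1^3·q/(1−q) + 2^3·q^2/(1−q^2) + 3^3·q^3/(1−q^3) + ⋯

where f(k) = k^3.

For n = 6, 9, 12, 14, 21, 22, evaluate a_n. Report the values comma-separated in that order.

q^6  k|6↦f(k): 6:216 3:27 2:8 1:1  a_6=252
d|9:{1,3,9}  Σf=1+27+729=757
d|12:{1,2,3,4,6,12}  Σf=1+8+27+64+216+1728=2044
q^14  k|14↦f(k): 14:2744 7:343 2:8 1:1  a_14=3096
n=21: 21·1 7·3 3·7 1·21  f→[9261+343+27+1]=9632
q^22  k|22↦f(k): 1:1 2:8 11:1331 22:10648  a_22=11988

252, 757, 2044, 3096, 9632, 11988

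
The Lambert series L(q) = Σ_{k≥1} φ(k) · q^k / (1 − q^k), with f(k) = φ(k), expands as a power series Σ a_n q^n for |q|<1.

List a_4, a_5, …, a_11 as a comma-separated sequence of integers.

[q^4] φ(1)=1,φ(2)=1,φ(4)=2 ⇒ 4
d|5:{5,1}  Σφ=4+1=5
d|6:{1,2,3,6}  Σφ=1+1+2+2=6
d|7:{1,7}  Σφ=1+6=7
d|8:{8,4,2,1}  Σφ=4+2+1+1=8
q^9  k|9↦φ(k): 9:6 3:2 1:1  a_9=9
n=10: 1·10 2·5 5·2 10·1  φ→[1+1+4+4]=10
n=11: 1·11 11·1  φ→[1+10]=11

4, 5, 6, 7, 8, 9, 10, 11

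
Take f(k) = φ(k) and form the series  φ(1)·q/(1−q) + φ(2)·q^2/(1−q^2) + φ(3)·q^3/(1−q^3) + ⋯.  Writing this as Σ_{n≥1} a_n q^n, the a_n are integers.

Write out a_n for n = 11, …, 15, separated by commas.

n=11: 11·1 1·11  φ→[10+1]=11
d|12:{12,6,4,3,2,1}  Σφ=4+2+2+2+1+1=12
d|13:{1,13}  Σφ=1+12=13
d|14:{14,7,2,1}  Σφ=6+6+1+1=14
q^15  k|15↦φ(k): 1:1 3:2 5:4 15:8  a_15=15

11, 12, 13, 14, 15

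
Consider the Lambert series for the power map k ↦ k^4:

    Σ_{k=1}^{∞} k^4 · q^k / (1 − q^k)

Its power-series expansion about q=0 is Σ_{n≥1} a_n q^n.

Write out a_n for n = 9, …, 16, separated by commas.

6643, 10642, 14642, 22386, 28562, 40834, 51332, 69905

n=9: 9·1 3·3 1·9  f→[6561+81+1]=6643
n=10: 10·1 5·2 2·5 1·10  f→[10000+625+16+1]=10642
d|11:{1,11}  Σf=1+14641=14642
q^12  k|12↦f(k): 1:1 2:16 3:81 4:256 6:1296 12:20736  a_12=22386
n=13: 13·1 1·13  f→[28561+1]=28562
[q^14] f(1)=1,f(2)=16,f(7)=2401,f(14)=38416 ⇒ 40834
q^15  k|15↦f(k): 1:1 3:81 5:625 15:50625  a_15=51332
d|16:{16,8,4,2,1}  Σf=65536+4096+256+16+1=69905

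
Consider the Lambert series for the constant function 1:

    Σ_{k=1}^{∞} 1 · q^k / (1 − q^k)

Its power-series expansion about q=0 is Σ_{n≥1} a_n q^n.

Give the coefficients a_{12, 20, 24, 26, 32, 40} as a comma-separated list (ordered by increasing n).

6, 6, 8, 4, 6, 8

q^12  k|12↦f(k): 1:1 2:1 3:1 4:1 6:1 12:1  a_12=6
d|20:{20,10,5,4,2,1}  Σf=1+1+1+1+1+1=6
d|24:{24,12,8,6,4,3,2,1}  Σf=1+1+1+1+1+1+1+1=8
[q^26] f(26)=1,f(13)=1,f(2)=1,f(1)=1 ⇒ 4
[q^32] f(32)=1,f(16)=1,f(8)=1,f(4)=1,f(2)=1,f(1)=1 ⇒ 6
d|40:{1,2,4,5,8,10,20,40}  Σf=1+1+1+1+1+1+1+1=8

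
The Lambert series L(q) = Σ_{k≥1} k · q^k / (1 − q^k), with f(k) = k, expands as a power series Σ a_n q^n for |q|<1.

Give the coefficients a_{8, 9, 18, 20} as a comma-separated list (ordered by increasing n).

15, 13, 39, 42

d|8:{1,2,4,8}  Σf=1+2+4+8=15
q^9  k|9↦f(k): 1:1 3:3 9:9  a_9=13
n=18: 1·18 2·9 3·6 6·3 9·2 18·1  f→[1+2+3+6+9+18]=39
n=20: 1·20 2·10 4·5 5·4 10·2 20·1  f→[1+2+4+5+10+20]=42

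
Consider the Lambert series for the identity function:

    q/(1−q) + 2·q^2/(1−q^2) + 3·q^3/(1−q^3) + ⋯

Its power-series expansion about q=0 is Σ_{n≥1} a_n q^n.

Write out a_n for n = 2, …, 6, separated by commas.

3, 4, 7, 6, 12

q^2  k|2↦f(k): 1:1 2:2  a_2=3
n=3: 3·1 1·3  f→[3+1]=4
q^4  k|4↦f(k): 1:1 2:2 4:4  a_4=7
d|5:{5,1}  Σf=5+1=6
n=6: 6·1 3·2 2·3 1·6  f→[6+3+2+1]=12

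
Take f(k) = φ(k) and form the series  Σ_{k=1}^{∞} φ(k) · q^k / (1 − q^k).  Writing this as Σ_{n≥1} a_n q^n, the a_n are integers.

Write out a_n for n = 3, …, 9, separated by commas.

[q^3] φ(3)=2,φ(1)=1 ⇒ 3
n=4: 4·1 2·2 1·4  φ→[2+1+1]=4
[q^5] φ(1)=1,φ(5)=4 ⇒ 5
[q^6] φ(1)=1,φ(2)=1,φ(3)=2,φ(6)=2 ⇒ 6
[q^7] φ(1)=1,φ(7)=6 ⇒ 7
q^8  k|8↦φ(k): 8:4 4:2 2:1 1:1  a_8=8
[q^9] φ(9)=6,φ(3)=2,φ(1)=1 ⇒ 9

3, 4, 5, 6, 7, 8, 9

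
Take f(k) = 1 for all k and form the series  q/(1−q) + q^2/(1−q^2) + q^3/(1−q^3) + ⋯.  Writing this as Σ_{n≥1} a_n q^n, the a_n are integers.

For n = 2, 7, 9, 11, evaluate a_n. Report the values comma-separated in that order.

[q^2] f(2)=1,f(1)=1 ⇒ 2
d|7:{1,7}  Σf=1+1=2
n=9: 1·9 3·3 9·1  f→[1+1+1]=3
q^11  k|11↦f(k): 11:1 1:1  a_11=2

2, 2, 3, 2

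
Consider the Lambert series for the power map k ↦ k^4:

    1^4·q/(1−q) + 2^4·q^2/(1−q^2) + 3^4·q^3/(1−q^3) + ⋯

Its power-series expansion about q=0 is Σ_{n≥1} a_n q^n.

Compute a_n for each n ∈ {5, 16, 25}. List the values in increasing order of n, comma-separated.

d|5:{5,1}  Σf=625+1=626
d|16:{1,2,4,8,16}  Σf=1+16+256+4096+65536=69905
d|25:{1,5,25}  Σf=1+625+390625=391251

626, 69905, 391251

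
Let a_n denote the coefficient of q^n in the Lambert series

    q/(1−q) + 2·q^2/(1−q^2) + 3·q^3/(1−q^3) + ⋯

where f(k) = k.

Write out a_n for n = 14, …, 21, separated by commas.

d|14:{1,2,7,14}  Σf=1+2+7+14=24
q^15  k|15↦f(k): 1:1 3:3 5:5 15:15  a_15=24
[q^16] f(1)=1,f(2)=2,f(4)=4,f(8)=8,f(16)=16 ⇒ 31
d|17:{17,1}  Σf=17+1=18
q^18  k|18↦f(k): 1:1 2:2 3:3 6:6 9:9 18:18  a_18=39
[q^19] f(19)=19,f(1)=1 ⇒ 20
q^20  k|20↦f(k): 1:1 2:2 4:4 5:5 10:10 20:20  a_20=42
n=21: 21·1 7·3 3·7 1·21  f→[21+7+3+1]=32

24, 24, 31, 18, 39, 20, 42, 32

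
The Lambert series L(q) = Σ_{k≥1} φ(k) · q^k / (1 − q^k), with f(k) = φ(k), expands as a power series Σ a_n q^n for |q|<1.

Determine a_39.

[q^39] φ(39)=24,φ(13)=12,φ(3)=2,φ(1)=1 ⇒ 39

a_39 = 39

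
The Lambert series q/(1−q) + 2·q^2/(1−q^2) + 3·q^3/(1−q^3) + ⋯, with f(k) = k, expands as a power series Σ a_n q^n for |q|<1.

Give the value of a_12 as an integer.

a_12 = 28

d|12:{12,6,4,3,2,1}  Σf=12+6+4+3+2+1=28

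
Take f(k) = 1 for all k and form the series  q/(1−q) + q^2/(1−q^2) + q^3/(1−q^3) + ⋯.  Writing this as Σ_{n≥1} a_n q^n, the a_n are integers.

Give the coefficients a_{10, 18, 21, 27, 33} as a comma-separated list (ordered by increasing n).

4, 6, 4, 4, 4

[q^10] f(10)=1,f(5)=1,f(2)=1,f(1)=1 ⇒ 4
n=18: 1·18 2·9 3·6 6·3 9·2 18·1  f→[1+1+1+1+1+1]=6
q^21  k|21↦f(k): 1:1 3:1 7:1 21:1  a_21=4
d|27:{1,3,9,27}  Σf=1+1+1+1=4
n=33: 33·1 11·3 3·11 1·33  f→[1+1+1+1]=4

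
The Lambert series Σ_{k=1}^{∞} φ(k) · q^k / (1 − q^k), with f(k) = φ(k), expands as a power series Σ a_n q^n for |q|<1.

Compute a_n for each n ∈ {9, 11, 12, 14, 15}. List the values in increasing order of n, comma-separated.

q^9  k|9↦φ(k): 9:6 3:2 1:1  a_9=9
q^11  k|11↦φ(k): 1:1 11:10  a_11=11
q^12  k|12↦φ(k): 1:1 2:1 3:2 4:2 6:2 12:4  a_12=12
q^14  k|14↦φ(k): 1:1 2:1 7:6 14:6  a_14=14
n=15: 15·1 5·3 3·5 1·15  φ→[8+4+2+1]=15

9, 11, 12, 14, 15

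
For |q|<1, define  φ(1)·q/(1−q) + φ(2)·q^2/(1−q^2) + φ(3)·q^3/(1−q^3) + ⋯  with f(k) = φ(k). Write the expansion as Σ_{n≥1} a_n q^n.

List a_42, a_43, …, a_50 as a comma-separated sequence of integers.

d|42:{1,2,3,6,7,14,21,42}  Σφ=1+1+2+2+6+6+12+12=42
q^43  k|43↦φ(k): 43:42 1:1  a_43=43
n=44: 1·44 2·22 4·11 11·4 22·2 44·1  φ→[1+1+2+10+10+20]=44
n=45: 1·45 3·15 5·9 9·5 15·3 45·1  φ→[1+2+4+6+8+24]=45
d|46:{46,23,2,1}  Σφ=22+22+1+1=46
[q^47] φ(1)=1,φ(47)=46 ⇒ 47
[q^48] φ(1)=1,φ(2)=1,φ(3)=2,φ(4)=2,φ(6)=2,φ(8)=4,φ(12)=4,φ(16)=8,φ(24)=8,φ(48)=16 ⇒ 48
d|49:{49,7,1}  Σφ=42+6+1=49
[q^50] φ(1)=1,φ(2)=1,φ(5)=4,φ(10)=4,φ(25)=20,φ(50)=20 ⇒ 50

42, 43, 44, 45, 46, 47, 48, 49, 50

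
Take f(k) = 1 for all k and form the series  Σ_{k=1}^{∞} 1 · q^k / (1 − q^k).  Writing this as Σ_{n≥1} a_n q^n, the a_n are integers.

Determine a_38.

q^38  k|38↦f(k): 1:1 2:1 19:1 38:1  a_38=4

a_38 = 4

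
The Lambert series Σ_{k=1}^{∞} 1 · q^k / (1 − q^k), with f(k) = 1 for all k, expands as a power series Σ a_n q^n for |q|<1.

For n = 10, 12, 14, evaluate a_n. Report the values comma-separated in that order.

4, 6, 4

n=10: 10·1 5·2 2·5 1·10  f→[1+1+1+1]=4
n=12: 1·12 2·6 3·4 4·3 6·2 12·1  f→[1+1+1+1+1+1]=6
[q^14] f(14)=1,f(7)=1,f(2)=1,f(1)=1 ⇒ 4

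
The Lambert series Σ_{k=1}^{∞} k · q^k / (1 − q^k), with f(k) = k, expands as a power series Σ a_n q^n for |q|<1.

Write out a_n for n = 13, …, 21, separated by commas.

14, 24, 24, 31, 18, 39, 20, 42, 32

n=13: 1·13 13·1  f→[1+13]=14
[q^14] f(1)=1,f(2)=2,f(7)=7,f(14)=14 ⇒ 24
n=15: 1·15 3·5 5·3 15·1  f→[1+3+5+15]=24
[q^16] f(16)=16,f(8)=8,f(4)=4,f(2)=2,f(1)=1 ⇒ 31
[q^17] f(1)=1,f(17)=17 ⇒ 18
d|18:{1,2,3,6,9,18}  Σf=1+2+3+6+9+18=39
d|19:{19,1}  Σf=19+1=20
[q^20] f(1)=1,f(2)=2,f(4)=4,f(5)=5,f(10)=10,f(20)=20 ⇒ 42
q^21  k|21↦f(k): 1:1 3:3 7:7 21:21  a_21=32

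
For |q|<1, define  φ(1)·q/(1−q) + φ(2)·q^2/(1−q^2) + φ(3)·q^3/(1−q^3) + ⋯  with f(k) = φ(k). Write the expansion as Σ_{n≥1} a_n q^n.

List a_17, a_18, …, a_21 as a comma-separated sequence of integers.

n=17: 17·1 1·17  φ→[16+1]=17
q^18  k|18↦φ(k): 18:6 9:6 6:2 3:2 2:1 1:1  a_18=18
n=19: 1·19 19·1  φ→[1+18]=19
q^20  k|20↦φ(k): 20:8 10:4 5:4 4:2 2:1 1:1  a_20=20
d|21:{1,3,7,21}  Σφ=1+2+6+12=21

17, 18, 19, 20, 21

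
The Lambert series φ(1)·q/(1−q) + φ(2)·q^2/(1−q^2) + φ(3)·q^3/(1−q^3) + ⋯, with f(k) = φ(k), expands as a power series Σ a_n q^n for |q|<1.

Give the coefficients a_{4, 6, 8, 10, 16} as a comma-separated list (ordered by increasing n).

[q^4] φ(1)=1,φ(2)=1,φ(4)=2 ⇒ 4
n=6: 6·1 3·2 2·3 1·6  φ→[2+2+1+1]=6
q^8  k|8↦φ(k): 8:4 4:2 2:1 1:1  a_8=8
n=10: 1·10 2·5 5·2 10·1  φ→[1+1+4+4]=10
q^16  k|16↦φ(k): 1:1 2:1 4:2 8:4 16:8  a_16=16

4, 6, 8, 10, 16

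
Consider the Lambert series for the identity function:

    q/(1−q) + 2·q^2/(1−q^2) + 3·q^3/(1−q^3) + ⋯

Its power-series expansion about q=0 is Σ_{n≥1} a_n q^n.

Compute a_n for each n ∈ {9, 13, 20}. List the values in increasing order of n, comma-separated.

d|9:{1,3,9}  Σf=1+3+9=13
q^13  k|13↦f(k): 1:1 13:13  a_13=14
q^20  k|20↦f(k): 1:1 2:2 4:4 5:5 10:10 20:20  a_20=42

13, 14, 42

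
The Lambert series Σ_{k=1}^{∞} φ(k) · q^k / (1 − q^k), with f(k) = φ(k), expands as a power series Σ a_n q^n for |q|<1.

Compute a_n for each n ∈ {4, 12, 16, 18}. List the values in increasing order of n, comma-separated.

d|4:{1,2,4}  Σφ=1+1+2=4
n=12: 1·12 2·6 3·4 4·3 6·2 12·1  φ→[1+1+2+2+2+4]=12
n=16: 1·16 2·8 4·4 8·2 16·1  φ→[1+1+2+4+8]=16
q^18  k|18↦φ(k): 18:6 9:6 6:2 3:2 2:1 1:1  a_18=18

4, 12, 16, 18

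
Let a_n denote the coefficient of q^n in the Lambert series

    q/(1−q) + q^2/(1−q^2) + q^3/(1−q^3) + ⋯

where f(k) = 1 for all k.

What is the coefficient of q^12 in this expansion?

q^12  k|12↦f(k): 1:1 2:1 3:1 4:1 6:1 12:1  a_12=6

a_12 = 6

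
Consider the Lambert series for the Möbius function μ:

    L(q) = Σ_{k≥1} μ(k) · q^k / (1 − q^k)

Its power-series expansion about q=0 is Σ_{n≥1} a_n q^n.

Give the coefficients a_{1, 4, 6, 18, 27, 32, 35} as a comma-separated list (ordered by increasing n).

1, 0, 0, 0, 0, 0, 0

d|1:{1}  Σμ=1=1
q^4  k|4↦μ(k): 1:1 2:-1 4:0  a_4=0
n=6: 6·1 3·2 2·3 1·6  μ→[1+(-1)+(-1)+1]=0
[q^18] μ(18)=0,μ(9)=0,μ(6)=1,μ(3)=-1,μ(2)=-1,μ(1)=1 ⇒ 0
d|27:{1,3,9,27}  Σμ=1+(-1)+0+0=0
d|32:{32,16,8,4,2,1}  Σμ=0+0+0+0+(-1)+1=0
q^35  k|35↦μ(k): 1:1 5:-1 7:-1 35:1  a_35=0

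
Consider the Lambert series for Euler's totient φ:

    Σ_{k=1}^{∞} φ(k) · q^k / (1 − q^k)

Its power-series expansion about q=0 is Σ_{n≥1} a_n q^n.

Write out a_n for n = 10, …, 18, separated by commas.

q^10  k|10↦φ(k): 1:1 2:1 5:4 10:4  a_10=10
d|11:{11,1}  Σφ=10+1=11
d|12:{1,2,3,4,6,12}  Σφ=1+1+2+2+2+4=12
[q^13] φ(13)=12,φ(1)=1 ⇒ 13
q^14  k|14↦φ(k): 1:1 2:1 7:6 14:6  a_14=14
n=15: 1·15 3·5 5·3 15·1  φ→[1+2+4+8]=15
q^16  k|16↦φ(k): 1:1 2:1 4:2 8:4 16:8  a_16=16
[q^17] φ(17)=16,φ(1)=1 ⇒ 17
[q^18] φ(1)=1,φ(2)=1,φ(3)=2,φ(6)=2,φ(9)=6,φ(18)=6 ⇒ 18

10, 11, 12, 13, 14, 15, 16, 17, 18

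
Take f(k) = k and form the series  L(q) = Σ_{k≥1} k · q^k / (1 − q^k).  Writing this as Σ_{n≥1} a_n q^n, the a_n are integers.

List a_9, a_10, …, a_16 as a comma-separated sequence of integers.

13, 18, 12, 28, 14, 24, 24, 31

n=9: 9·1 3·3 1·9  f→[9+3+1]=13
q^10  k|10↦f(k): 1:1 2:2 5:5 10:10  a_10=18
n=11: 11·1 1·11  f→[11+1]=12
[q^12] f(1)=1,f(2)=2,f(3)=3,f(4)=4,f(6)=6,f(12)=12 ⇒ 28
[q^13] f(13)=13,f(1)=1 ⇒ 14
q^14  k|14↦f(k): 1:1 2:2 7:7 14:14  a_14=24
n=15: 1·15 3·5 5·3 15·1  f→[1+3+5+15]=24
q^16  k|16↦f(k): 16:16 8:8 4:4 2:2 1:1  a_16=31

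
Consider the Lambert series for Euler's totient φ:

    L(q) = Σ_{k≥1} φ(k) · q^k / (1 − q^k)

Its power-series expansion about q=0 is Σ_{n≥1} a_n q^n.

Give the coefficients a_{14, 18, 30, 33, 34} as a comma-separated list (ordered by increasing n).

[q^14] φ(14)=6,φ(7)=6,φ(2)=1,φ(1)=1 ⇒ 14
[q^18] φ(18)=6,φ(9)=6,φ(6)=2,φ(3)=2,φ(2)=1,φ(1)=1 ⇒ 18
[q^30] φ(1)=1,φ(2)=1,φ(3)=2,φ(5)=4,φ(6)=2,φ(10)=4,φ(15)=8,φ(30)=8 ⇒ 30
q^33  k|33↦φ(k): 33:20 11:10 3:2 1:1  a_33=33
q^34  k|34↦φ(k): 1:1 2:1 17:16 34:16  a_34=34

14, 18, 30, 33, 34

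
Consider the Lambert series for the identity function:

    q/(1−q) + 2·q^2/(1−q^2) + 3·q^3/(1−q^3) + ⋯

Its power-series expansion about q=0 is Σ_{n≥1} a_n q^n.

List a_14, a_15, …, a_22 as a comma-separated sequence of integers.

24, 24, 31, 18, 39, 20, 42, 32, 36

[q^14] f(1)=1,f(2)=2,f(7)=7,f(14)=14 ⇒ 24
d|15:{15,5,3,1}  Σf=15+5+3+1=24
[q^16] f(16)=16,f(8)=8,f(4)=4,f(2)=2,f(1)=1 ⇒ 31
n=17: 17·1 1·17  f→[17+1]=18
n=18: 1·18 2·9 3·6 6·3 9·2 18·1  f→[1+2+3+6+9+18]=39
q^19  k|19↦f(k): 19:19 1:1  a_19=20
[q^20] f(1)=1,f(2)=2,f(4)=4,f(5)=5,f(10)=10,f(20)=20 ⇒ 42
q^21  k|21↦f(k): 1:1 3:3 7:7 21:21  a_21=32
n=22: 22·1 11·2 2·11 1·22  f→[22+11+2+1]=36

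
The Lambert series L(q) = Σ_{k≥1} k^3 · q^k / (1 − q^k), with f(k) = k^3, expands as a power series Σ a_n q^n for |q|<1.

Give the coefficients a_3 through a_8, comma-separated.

n=3: 1·3 3·1  f→[1+27]=28
[q^4] f(4)=64,f(2)=8,f(1)=1 ⇒ 73
d|5:{1,5}  Σf=1+125=126
[q^6] f(1)=1,f(2)=8,f(3)=27,f(6)=216 ⇒ 252
[q^7] f(7)=343,f(1)=1 ⇒ 344
q^8  k|8↦f(k): 8:512 4:64 2:8 1:1  a_8=585

28, 73, 126, 252, 344, 585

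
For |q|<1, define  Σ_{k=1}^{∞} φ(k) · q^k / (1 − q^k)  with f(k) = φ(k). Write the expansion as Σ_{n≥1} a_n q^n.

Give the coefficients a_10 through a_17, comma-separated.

d|10:{1,2,5,10}  Σφ=1+1+4+4=10
n=11: 1·11 11·1  φ→[1+10]=11
q^12  k|12↦φ(k): 1:1 2:1 3:2 4:2 6:2 12:4  a_12=12
q^13  k|13↦φ(k): 13:12 1:1  a_13=13
n=14: 14·1 7·2 2·7 1·14  φ→[6+6+1+1]=14
n=15: 15·1 5·3 3·5 1·15  φ→[8+4+2+1]=15
[q^16] φ(1)=1,φ(2)=1,φ(4)=2,φ(8)=4,φ(16)=8 ⇒ 16
n=17: 17·1 1·17  φ→[16+1]=17

10, 11, 12, 13, 14, 15, 16, 17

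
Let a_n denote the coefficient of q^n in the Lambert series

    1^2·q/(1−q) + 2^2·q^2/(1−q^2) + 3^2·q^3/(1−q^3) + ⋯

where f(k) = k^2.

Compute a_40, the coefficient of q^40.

[q^40] f(40)=1600,f(20)=400,f(10)=100,f(8)=64,f(5)=25,f(4)=16,f(2)=4,f(1)=1 ⇒ 2210

a_40 = 2210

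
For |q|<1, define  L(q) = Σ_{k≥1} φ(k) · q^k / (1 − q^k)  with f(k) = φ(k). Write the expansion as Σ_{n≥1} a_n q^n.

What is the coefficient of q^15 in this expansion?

q^15  k|15↦φ(k): 15:8 5:4 3:2 1:1  a_15=15

a_15 = 15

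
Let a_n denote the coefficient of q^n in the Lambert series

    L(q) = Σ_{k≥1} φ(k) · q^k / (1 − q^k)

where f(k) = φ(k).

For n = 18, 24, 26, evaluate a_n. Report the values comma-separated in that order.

q^18  k|18↦φ(k): 18:6 9:6 6:2 3:2 2:1 1:1  a_18=18
q^24  k|24↦φ(k): 24:8 12:4 8:4 6:2 4:2 3:2 2:1 1:1  a_24=24
[q^26] φ(26)=12,φ(13)=12,φ(2)=1,φ(1)=1 ⇒ 26

18, 24, 26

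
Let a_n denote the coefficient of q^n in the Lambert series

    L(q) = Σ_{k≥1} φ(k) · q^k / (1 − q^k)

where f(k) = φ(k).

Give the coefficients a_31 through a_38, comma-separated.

d|31:{1,31}  Σφ=1+30=31
n=32: 32·1 16·2 8·4 4·8 2·16 1·32  φ→[16+8+4+2+1+1]=32
q^33  k|33↦φ(k): 33:20 11:10 3:2 1:1  a_33=33
d|34:{34,17,2,1}  Σφ=16+16+1+1=34
[q^35] φ(35)=24,φ(7)=6,φ(5)=4,φ(1)=1 ⇒ 35
q^36  k|36↦φ(k): 36:12 18:6 12:4 9:6 6:2 4:2 3:2 2:1 1:1  a_36=36
n=37: 37·1 1·37  φ→[36+1]=37
n=38: 1·38 2·19 19·2 38·1  φ→[1+1+18+18]=38

31, 32, 33, 34, 35, 36, 37, 38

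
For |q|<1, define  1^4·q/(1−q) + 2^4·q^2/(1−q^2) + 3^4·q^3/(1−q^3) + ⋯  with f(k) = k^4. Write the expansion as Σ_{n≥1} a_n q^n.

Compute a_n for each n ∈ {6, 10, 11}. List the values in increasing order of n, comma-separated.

1394, 10642, 14642

n=6: 6·1 3·2 2·3 1·6  f→[1296+81+16+1]=1394
q^10  k|10↦f(k): 10:10000 5:625 2:16 1:1  a_10=10642
[q^11] f(1)=1,f(11)=14641 ⇒ 14642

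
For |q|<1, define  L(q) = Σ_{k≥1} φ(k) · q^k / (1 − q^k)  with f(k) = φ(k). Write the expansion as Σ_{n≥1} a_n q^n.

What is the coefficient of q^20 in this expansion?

d|20:{20,10,5,4,2,1}  Σφ=8+4+4+2+1+1=20

a_20 = 20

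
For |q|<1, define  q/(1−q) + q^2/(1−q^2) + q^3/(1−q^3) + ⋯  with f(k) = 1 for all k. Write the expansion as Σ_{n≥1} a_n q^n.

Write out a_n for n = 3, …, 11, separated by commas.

2, 3, 2, 4, 2, 4, 3, 4, 2

d|3:{3,1}  Σf=1+1=2
d|4:{1,2,4}  Σf=1+1+1=3
n=5: 1·5 5·1  f→[1+1]=2
n=6: 1·6 2·3 3·2 6·1  f→[1+1+1+1]=4
n=7: 1·7 7·1  f→[1+1]=2
n=8: 8·1 4·2 2·4 1·8  f→[1+1+1+1]=4
n=9: 1·9 3·3 9·1  f→[1+1+1]=3
n=10: 10·1 5·2 2·5 1·10  f→[1+1+1+1]=4
d|11:{1,11}  Σf=1+1=2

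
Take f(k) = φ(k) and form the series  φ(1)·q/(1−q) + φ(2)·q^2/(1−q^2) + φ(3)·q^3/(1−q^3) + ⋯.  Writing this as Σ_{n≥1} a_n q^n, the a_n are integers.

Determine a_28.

n=28: 1·28 2·14 4·7 7·4 14·2 28·1  φ→[1+1+2+6+6+12]=28

a_28 = 28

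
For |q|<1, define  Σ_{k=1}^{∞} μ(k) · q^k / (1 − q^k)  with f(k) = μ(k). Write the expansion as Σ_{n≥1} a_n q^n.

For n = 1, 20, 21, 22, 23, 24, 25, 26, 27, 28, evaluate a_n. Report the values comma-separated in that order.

1, 0, 0, 0, 0, 0, 0, 0, 0, 0

q^1  k|1↦μ(k): 1:1  a_1=1
q^20  k|20↦μ(k): 20:0 10:1 5:-1 4:0 2:-1 1:1  a_20=0
q^21  k|21↦μ(k): 1:1 3:-1 7:-1 21:1  a_21=0
q^22  k|22↦μ(k): 1:1 2:-1 11:-1 22:1  a_22=0
n=23: 23·1 1·23  μ→[(-1)+1]=0
q^24  k|24↦μ(k): 24:0 12:0 8:0 6:1 4:0 3:-1 2:-1 1:1  a_24=0
q^25  k|25↦μ(k): 25:0 5:-1 1:1  a_25=0
d|26:{26,13,2,1}  Σμ=1+(-1)+(-1)+1=0
[q^27] μ(27)=0,μ(9)=0,μ(3)=-1,μ(1)=1 ⇒ 0
q^28  k|28↦μ(k): 28:0 14:1 7:-1 4:0 2:-1 1:1  a_28=0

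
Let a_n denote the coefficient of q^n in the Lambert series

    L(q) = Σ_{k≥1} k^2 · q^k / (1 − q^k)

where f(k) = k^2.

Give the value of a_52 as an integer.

d|52:{1,2,4,13,26,52}  Σf=1+4+16+169+676+2704=3570

a_52 = 3570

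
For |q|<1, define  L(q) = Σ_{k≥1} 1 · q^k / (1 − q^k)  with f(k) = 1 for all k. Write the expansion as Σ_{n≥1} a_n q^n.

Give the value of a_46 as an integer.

[q^46] f(46)=1,f(23)=1,f(2)=1,f(1)=1 ⇒ 4

a_46 = 4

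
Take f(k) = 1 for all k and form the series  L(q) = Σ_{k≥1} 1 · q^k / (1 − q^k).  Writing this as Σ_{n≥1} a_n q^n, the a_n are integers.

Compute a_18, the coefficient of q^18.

a_18 = 6

d|18:{1,2,3,6,9,18}  Σf=1+1+1+1+1+1=6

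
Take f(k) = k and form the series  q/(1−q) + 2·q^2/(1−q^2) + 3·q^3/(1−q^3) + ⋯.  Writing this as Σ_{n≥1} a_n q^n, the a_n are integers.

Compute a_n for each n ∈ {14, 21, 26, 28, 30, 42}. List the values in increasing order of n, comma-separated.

24, 32, 42, 56, 72, 96

n=14: 14·1 7·2 2·7 1·14  f→[14+7+2+1]=24
d|21:{21,7,3,1}  Σf=21+7+3+1=32
[q^26] f(26)=26,f(13)=13,f(2)=2,f(1)=1 ⇒ 42
d|28:{1,2,4,7,14,28}  Σf=1+2+4+7+14+28=56
q^30  k|30↦f(k): 30:30 15:15 10:10 6:6 5:5 3:3 2:2 1:1  a_30=72
d|42:{1,2,3,6,7,14,21,42}  Σf=1+2+3+6+7+14+21+42=96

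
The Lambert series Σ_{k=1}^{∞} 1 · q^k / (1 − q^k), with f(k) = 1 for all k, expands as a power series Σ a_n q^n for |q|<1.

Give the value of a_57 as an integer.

a_57 = 4

d|57:{1,3,19,57}  Σf=1+1+1+1=4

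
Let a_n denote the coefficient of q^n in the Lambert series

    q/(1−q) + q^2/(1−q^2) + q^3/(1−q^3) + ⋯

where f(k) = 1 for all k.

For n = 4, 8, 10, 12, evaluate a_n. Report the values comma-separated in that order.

3, 4, 4, 6

q^4  k|4↦f(k): 4:1 2:1 1:1  a_4=3
[q^8] f(8)=1,f(4)=1,f(2)=1,f(1)=1 ⇒ 4
[q^10] f(1)=1,f(2)=1,f(5)=1,f(10)=1 ⇒ 4
n=12: 12·1 6·2 4·3 3·4 2·6 1·12  f→[1+1+1+1+1+1]=6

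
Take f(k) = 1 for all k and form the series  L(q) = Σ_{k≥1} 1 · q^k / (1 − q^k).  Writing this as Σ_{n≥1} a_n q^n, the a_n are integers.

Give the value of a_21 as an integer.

q^21  k|21↦f(k): 1:1 3:1 7:1 21:1  a_21=4

a_21 = 4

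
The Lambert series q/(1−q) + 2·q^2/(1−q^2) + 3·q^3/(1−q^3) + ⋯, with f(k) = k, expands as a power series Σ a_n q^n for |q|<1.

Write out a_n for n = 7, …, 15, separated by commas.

8, 15, 13, 18, 12, 28, 14, 24, 24

q^7  k|7↦f(k): 7:7 1:1  a_7=8
q^8  k|8↦f(k): 8:8 4:4 2:2 1:1  a_8=15
[q^9] f(9)=9,f(3)=3,f(1)=1 ⇒ 13
[q^10] f(1)=1,f(2)=2,f(5)=5,f(10)=10 ⇒ 18
n=11: 1·11 11·1  f→[1+11]=12
d|12:{1,2,3,4,6,12}  Σf=1+2+3+4+6+12=28
[q^13] f(13)=13,f(1)=1 ⇒ 14
d|14:{1,2,7,14}  Σf=1+2+7+14=24
d|15:{15,5,3,1}  Σf=15+5+3+1=24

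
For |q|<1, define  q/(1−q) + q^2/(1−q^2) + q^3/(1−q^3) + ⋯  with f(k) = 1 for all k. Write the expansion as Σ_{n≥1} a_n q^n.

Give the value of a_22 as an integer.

[q^22] f(1)=1,f(2)=1,f(11)=1,f(22)=1 ⇒ 4

a_22 = 4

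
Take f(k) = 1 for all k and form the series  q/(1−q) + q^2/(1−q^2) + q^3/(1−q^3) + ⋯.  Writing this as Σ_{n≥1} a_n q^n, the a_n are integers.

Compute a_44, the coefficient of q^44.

n=44: 44·1 22·2 11·4 4·11 2·22 1·44  f→[1+1+1+1+1+1]=6

a_44 = 6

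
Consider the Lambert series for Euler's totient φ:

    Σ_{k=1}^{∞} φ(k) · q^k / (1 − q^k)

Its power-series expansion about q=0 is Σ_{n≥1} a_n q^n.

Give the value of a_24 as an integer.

[q^24] φ(1)=1,φ(2)=1,φ(3)=2,φ(4)=2,φ(6)=2,φ(8)=4,φ(12)=4,φ(24)=8 ⇒ 24

a_24 = 24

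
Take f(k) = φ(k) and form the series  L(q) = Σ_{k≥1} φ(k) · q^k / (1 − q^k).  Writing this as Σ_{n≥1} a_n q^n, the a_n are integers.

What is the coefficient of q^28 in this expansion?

[q^28] φ(1)=1,φ(2)=1,φ(4)=2,φ(7)=6,φ(14)=6,φ(28)=12 ⇒ 28

a_28 = 28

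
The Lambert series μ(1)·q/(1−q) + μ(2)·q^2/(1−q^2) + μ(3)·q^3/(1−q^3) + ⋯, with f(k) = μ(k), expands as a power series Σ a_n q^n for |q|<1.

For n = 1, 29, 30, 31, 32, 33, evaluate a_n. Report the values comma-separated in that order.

1, 0, 0, 0, 0, 0

q^1  k|1↦μ(k): 1:1  a_1=1
q^29  k|29↦μ(k): 1:1 29:-1  a_29=0
[q^30] μ(1)=1,μ(2)=-1,μ(3)=-1,μ(5)=-1,μ(6)=1,μ(10)=1,μ(15)=1,μ(30)=-1 ⇒ 0
[q^31] μ(1)=1,μ(31)=-1 ⇒ 0
[q^32] μ(1)=1,μ(2)=-1,μ(4)=0,μ(8)=0,μ(16)=0,μ(32)=0 ⇒ 0
n=33: 1·33 3·11 11·3 33·1  μ→[1+(-1)+(-1)+1]=0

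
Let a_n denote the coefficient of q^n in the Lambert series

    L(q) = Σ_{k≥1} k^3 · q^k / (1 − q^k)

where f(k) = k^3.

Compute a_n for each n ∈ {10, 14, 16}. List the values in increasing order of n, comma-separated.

1134, 3096, 4681

d|10:{1,2,5,10}  Σf=1+8+125+1000=1134
n=14: 14·1 7·2 2·7 1·14  f→[2744+343+8+1]=3096
q^16  k|16↦f(k): 1:1 2:8 4:64 8:512 16:4096  a_16=4681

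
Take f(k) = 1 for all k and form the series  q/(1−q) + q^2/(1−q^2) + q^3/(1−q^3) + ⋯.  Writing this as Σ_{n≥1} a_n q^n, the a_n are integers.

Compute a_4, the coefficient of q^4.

a_4 = 3

d|4:{1,2,4}  Σf=1+1+1=3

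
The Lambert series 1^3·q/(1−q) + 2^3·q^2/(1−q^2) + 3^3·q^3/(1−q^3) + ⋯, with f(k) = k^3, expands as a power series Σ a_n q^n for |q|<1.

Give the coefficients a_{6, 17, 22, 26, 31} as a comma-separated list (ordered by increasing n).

252, 4914, 11988, 19782, 29792

n=6: 1·6 2·3 3·2 6·1  f→[1+8+27+216]=252
n=17: 17·1 1·17  f→[4913+1]=4914
d|22:{22,11,2,1}  Σf=10648+1331+8+1=11988
q^26  k|26↦f(k): 1:1 2:8 13:2197 26:17576  a_26=19782
q^31  k|31↦f(k): 1:1 31:29791  a_31=29792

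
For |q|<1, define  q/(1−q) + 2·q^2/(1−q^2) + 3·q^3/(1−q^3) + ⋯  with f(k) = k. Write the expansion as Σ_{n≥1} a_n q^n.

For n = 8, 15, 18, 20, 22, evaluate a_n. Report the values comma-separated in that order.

15, 24, 39, 42, 36

d|8:{8,4,2,1}  Σf=8+4+2+1=15
q^15  k|15↦f(k): 15:15 5:5 3:3 1:1  a_15=24
q^18  k|18↦f(k): 1:1 2:2 3:3 6:6 9:9 18:18  a_18=39
q^20  k|20↦f(k): 1:1 2:2 4:4 5:5 10:10 20:20  a_20=42
[q^22] f(22)=22,f(11)=11,f(2)=2,f(1)=1 ⇒ 36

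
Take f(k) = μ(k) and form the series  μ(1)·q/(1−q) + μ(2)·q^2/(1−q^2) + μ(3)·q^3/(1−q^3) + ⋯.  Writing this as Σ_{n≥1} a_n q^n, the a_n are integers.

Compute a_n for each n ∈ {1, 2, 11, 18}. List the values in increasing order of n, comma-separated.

q^1  k|1↦μ(k): 1:1  a_1=1
d|2:{2,1}  Σμ=(-1)+1=0
[q^11] μ(11)=-1,μ(1)=1 ⇒ 0
d|18:{18,9,6,3,2,1}  Σμ=0+0+1+(-1)+(-1)+1=0

1, 0, 0, 0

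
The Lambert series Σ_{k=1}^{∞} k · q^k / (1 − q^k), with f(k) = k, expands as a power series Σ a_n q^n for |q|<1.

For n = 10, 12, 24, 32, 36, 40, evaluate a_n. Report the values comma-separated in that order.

18, 28, 60, 63, 91, 90

d|10:{10,5,2,1}  Σf=10+5+2+1=18
d|12:{12,6,4,3,2,1}  Σf=12+6+4+3+2+1=28
q^24  k|24↦f(k): 1:1 2:2 3:3 4:4 6:6 8:8 12:12 24:24  a_24=60
[q^32] f(1)=1,f(2)=2,f(4)=4,f(8)=8,f(16)=16,f(32)=32 ⇒ 63
n=36: 36·1 18·2 12·3 9·4 6·6 4·9 3·12 2·18 1·36  f→[36+18+12+9+6+4+3+2+1]=91
q^40  k|40↦f(k): 1:1 2:2 4:4 5:5 8:8 10:10 20:20 40:40  a_40=90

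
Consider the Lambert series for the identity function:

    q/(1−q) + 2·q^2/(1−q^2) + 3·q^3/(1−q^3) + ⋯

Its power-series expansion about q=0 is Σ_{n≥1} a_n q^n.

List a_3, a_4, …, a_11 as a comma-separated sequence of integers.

q^3  k|3↦f(k): 3:3 1:1  a_3=4
q^4  k|4↦f(k): 4:4 2:2 1:1  a_4=7
q^5  k|5↦f(k): 1:1 5:5  a_5=6
q^6  k|6↦f(k): 1:1 2:2 3:3 6:6  a_6=12
[q^7] f(1)=1,f(7)=7 ⇒ 8
[q^8] f(1)=1,f(2)=2,f(4)=4,f(8)=8 ⇒ 15
q^9  k|9↦f(k): 1:1 3:3 9:9  a_9=13
[q^10] f(10)=10,f(5)=5,f(2)=2,f(1)=1 ⇒ 18
n=11: 11·1 1·11  f→[11+1]=12

4, 7, 6, 12, 8, 15, 13, 18, 12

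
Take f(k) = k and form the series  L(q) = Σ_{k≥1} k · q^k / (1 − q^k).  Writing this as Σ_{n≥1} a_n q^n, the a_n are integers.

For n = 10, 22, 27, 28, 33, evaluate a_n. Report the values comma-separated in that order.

18, 36, 40, 56, 48

d|10:{1,2,5,10}  Σf=1+2+5+10=18
[q^22] f(22)=22,f(11)=11,f(2)=2,f(1)=1 ⇒ 36
d|27:{1,3,9,27}  Σf=1+3+9+27=40
[q^28] f(28)=28,f(14)=14,f(7)=7,f(4)=4,f(2)=2,f(1)=1 ⇒ 56
d|33:{33,11,3,1}  Σf=33+11+3+1=48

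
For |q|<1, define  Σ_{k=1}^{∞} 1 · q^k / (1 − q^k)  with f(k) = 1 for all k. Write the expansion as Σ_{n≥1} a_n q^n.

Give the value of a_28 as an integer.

q^28  k|28↦f(k): 28:1 14:1 7:1 4:1 2:1 1:1  a_28=6

a_28 = 6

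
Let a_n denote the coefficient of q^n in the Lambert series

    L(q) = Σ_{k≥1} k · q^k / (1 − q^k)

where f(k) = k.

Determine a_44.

a_44 = 84

n=44: 1·44 2·22 4·11 11·4 22·2 44·1  f→[1+2+4+11+22+44]=84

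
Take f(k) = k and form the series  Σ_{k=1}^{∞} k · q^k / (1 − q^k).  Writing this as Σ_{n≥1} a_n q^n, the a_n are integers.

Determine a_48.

n=48: 48·1 24·2 16·3 12·4 8·6 6·8 4·12 3·16 2·24 1·48  f→[48+24+16+12+8+6+4+3+2+1]=124

a_48 = 124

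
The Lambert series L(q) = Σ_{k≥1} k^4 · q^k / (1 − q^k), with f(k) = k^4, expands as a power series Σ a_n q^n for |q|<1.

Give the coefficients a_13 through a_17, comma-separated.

28562, 40834, 51332, 69905, 83522

q^13  k|13↦f(k): 13:28561 1:1  a_13=28562
n=14: 1·14 2·7 7·2 14·1  f→[1+16+2401+38416]=40834
d|15:{15,5,3,1}  Σf=50625+625+81+1=51332
d|16:{16,8,4,2,1}  Σf=65536+4096+256+16+1=69905
q^17  k|17↦f(k): 17:83521 1:1  a_17=83522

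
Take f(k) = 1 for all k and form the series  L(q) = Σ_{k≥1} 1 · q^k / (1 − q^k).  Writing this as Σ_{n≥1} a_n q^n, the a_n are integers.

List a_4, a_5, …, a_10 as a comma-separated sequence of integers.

3, 2, 4, 2, 4, 3, 4

d|4:{4,2,1}  Σf=1+1+1=3
[q^5] f(5)=1,f(1)=1 ⇒ 2
q^6  k|6↦f(k): 1:1 2:1 3:1 6:1  a_6=4
n=7: 7·1 1·7  f→[1+1]=2
[q^8] f(8)=1,f(4)=1,f(2)=1,f(1)=1 ⇒ 4
q^9  k|9↦f(k): 9:1 3:1 1:1  a_9=3
q^10  k|10↦f(k): 10:1 5:1 2:1 1:1  a_10=4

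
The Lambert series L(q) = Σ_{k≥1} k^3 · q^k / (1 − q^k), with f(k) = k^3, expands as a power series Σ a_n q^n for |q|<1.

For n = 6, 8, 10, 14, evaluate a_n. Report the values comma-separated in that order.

252, 585, 1134, 3096

n=6: 1·6 2·3 3·2 6·1  f→[1+8+27+216]=252
[q^8] f(8)=512,f(4)=64,f(2)=8,f(1)=1 ⇒ 585
n=10: 10·1 5·2 2·5 1·10  f→[1000+125+8+1]=1134
q^14  k|14↦f(k): 1:1 2:8 7:343 14:2744  a_14=3096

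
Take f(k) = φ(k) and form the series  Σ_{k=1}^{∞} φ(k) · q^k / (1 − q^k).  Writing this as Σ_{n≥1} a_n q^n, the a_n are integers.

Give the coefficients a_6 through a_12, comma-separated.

[q^6] φ(6)=2,φ(3)=2,φ(2)=1,φ(1)=1 ⇒ 6
n=7: 7·1 1·7  φ→[6+1]=7
q^8  k|8↦φ(k): 8:4 4:2 2:1 1:1  a_8=8
[q^9] φ(9)=6,φ(3)=2,φ(1)=1 ⇒ 9
n=10: 10·1 5·2 2·5 1·10  φ→[4+4+1+1]=10
q^11  k|11↦φ(k): 1:1 11:10  a_11=11
[q^12] φ(12)=4,φ(6)=2,φ(4)=2,φ(3)=2,φ(2)=1,φ(1)=1 ⇒ 12

6, 7, 8, 9, 10, 11, 12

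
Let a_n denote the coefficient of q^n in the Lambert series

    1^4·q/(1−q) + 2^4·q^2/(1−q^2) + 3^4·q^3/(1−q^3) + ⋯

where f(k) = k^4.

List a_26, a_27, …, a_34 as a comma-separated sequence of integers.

485554, 538084, 655746, 707282, 872644, 923522, 1118481, 1200644, 1419874

n=26: 1·26 2·13 13·2 26·1  f→[1+16+28561+456976]=485554
q^27  k|27↦f(k): 27:531441 9:6561 3:81 1:1  a_27=538084
n=28: 1·28 2·14 4·7 7·4 14·2 28·1  f→[1+16+256+2401+38416+614656]=655746
[q^29] f(1)=1,f(29)=707281 ⇒ 707282
n=30: 1·30 2·15 3·10 5·6 6·5 10·3 15·2 30·1  f→[1+16+81+625+1296+10000+50625+810000]=872644
d|31:{31,1}  Σf=923521+1=923522
q^32  k|32↦f(k): 32:1048576 16:65536 8:4096 4:256 2:16 1:1  a_32=1118481
[q^33] f(1)=1,f(3)=81,f(11)=14641,f(33)=1185921 ⇒ 1200644
[q^34] f(34)=1336336,f(17)=83521,f(2)=16,f(1)=1 ⇒ 1419874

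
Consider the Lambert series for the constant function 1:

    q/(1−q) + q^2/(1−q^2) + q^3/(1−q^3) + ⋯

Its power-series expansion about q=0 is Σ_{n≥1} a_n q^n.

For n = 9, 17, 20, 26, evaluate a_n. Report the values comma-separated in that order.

n=9: 9·1 3·3 1·9  f→[1+1+1]=3
n=17: 1·17 17·1  f→[1+1]=2
q^20  k|20↦f(k): 20:1 10:1 5:1 4:1 2:1 1:1  a_20=6
d|26:{1,2,13,26}  Σf=1+1+1+1=4

3, 2, 6, 4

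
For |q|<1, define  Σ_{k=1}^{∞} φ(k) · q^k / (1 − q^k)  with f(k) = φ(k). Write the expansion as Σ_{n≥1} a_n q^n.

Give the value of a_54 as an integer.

q^54  k|54↦φ(k): 54:18 27:18 18:6 9:6 6:2 3:2 2:1 1:1  a_54=54

a_54 = 54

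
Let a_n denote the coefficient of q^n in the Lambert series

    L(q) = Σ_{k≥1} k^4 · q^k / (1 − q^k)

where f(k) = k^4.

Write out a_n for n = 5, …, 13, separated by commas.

n=5: 1·5 5·1  f→[1+625]=626
q^6  k|6↦f(k): 1:1 2:16 3:81 6:1296  a_6=1394
d|7:{1,7}  Σf=1+2401=2402
d|8:{1,2,4,8}  Σf=1+16+256+4096=4369
q^9  k|9↦f(k): 9:6561 3:81 1:1  a_9=6643
[q^10] f(10)=10000,f(5)=625,f(2)=16,f(1)=1 ⇒ 10642
[q^11] f(1)=1,f(11)=14641 ⇒ 14642
n=12: 1·12 2·6 3·4 4·3 6·2 12·1  f→[1+16+81+256+1296+20736]=22386
n=13: 1·13 13·1  f→[1+28561]=28562

626, 1394, 2402, 4369, 6643, 10642, 14642, 22386, 28562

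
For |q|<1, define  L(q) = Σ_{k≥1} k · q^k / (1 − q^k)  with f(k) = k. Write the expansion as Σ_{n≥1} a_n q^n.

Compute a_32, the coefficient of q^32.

d|32:{32,16,8,4,2,1}  Σf=32+16+8+4+2+1=63

a_32 = 63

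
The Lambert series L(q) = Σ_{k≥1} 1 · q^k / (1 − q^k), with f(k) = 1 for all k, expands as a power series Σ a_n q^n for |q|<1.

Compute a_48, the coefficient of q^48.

q^48  k|48↦f(k): 48:1 24:1 16:1 12:1 8:1 6:1 4:1 3:1 2:1 1:1  a_48=10

a_48 = 10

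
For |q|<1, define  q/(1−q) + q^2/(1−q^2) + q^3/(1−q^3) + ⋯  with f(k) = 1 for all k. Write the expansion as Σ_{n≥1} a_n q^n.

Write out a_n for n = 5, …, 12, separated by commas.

n=5: 5·1 1·5  f→[1+1]=2
q^6  k|6↦f(k): 1:1 2:1 3:1 6:1  a_6=4
[q^7] f(7)=1,f(1)=1 ⇒ 2
d|8:{1,2,4,8}  Σf=1+1+1+1=4
q^9  k|9↦f(k): 9:1 3:1 1:1  a_9=3
d|10:{10,5,2,1}  Σf=1+1+1+1=4
q^11  k|11↦f(k): 1:1 11:1  a_11=2
n=12: 12·1 6·2 4·3 3·4 2·6 1·12  f→[1+1+1+1+1+1]=6

2, 4, 2, 4, 3, 4, 2, 6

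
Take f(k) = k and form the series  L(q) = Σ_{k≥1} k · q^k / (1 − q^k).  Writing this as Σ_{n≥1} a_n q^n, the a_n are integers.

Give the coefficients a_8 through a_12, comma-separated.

d|8:{1,2,4,8}  Σf=1+2+4+8=15
q^9  k|9↦f(k): 9:9 3:3 1:1  a_9=13
q^10  k|10↦f(k): 1:1 2:2 5:5 10:10  a_10=18
q^11  k|11↦f(k): 1:1 11:11  a_11=12
d|12:{12,6,4,3,2,1}  Σf=12+6+4+3+2+1=28

15, 13, 18, 12, 28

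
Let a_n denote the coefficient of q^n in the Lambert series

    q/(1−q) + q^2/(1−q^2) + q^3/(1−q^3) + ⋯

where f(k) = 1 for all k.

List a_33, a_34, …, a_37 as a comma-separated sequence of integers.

[q^33] f(1)=1,f(3)=1,f(11)=1,f(33)=1 ⇒ 4
[q^34] f(1)=1,f(2)=1,f(17)=1,f(34)=1 ⇒ 4
q^35  k|35↦f(k): 35:1 7:1 5:1 1:1  a_35=4
[q^36] f(1)=1,f(2)=1,f(3)=1,f(4)=1,f(6)=1,f(9)=1,f(12)=1,f(18)=1,f(36)=1 ⇒ 9
q^37  k|37↦f(k): 37:1 1:1  a_37=2

4, 4, 4, 9, 2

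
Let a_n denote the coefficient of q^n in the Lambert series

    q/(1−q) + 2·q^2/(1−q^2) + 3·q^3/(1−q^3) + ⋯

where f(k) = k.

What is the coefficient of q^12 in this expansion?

[q^12] f(1)=1,f(2)=2,f(3)=3,f(4)=4,f(6)=6,f(12)=12 ⇒ 28

a_12 = 28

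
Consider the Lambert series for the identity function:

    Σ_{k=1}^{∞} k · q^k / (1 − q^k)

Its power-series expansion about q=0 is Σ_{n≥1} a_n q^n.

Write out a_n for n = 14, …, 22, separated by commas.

n=14: 14·1 7·2 2·7 1·14  f→[14+7+2+1]=24
n=15: 15·1 5·3 3·5 1·15  f→[15+5+3+1]=24
q^16  k|16↦f(k): 16:16 8:8 4:4 2:2 1:1  a_16=31
[q^17] f(17)=17,f(1)=1 ⇒ 18
q^18  k|18↦f(k): 18:18 9:9 6:6 3:3 2:2 1:1  a_18=39
[q^19] f(1)=1,f(19)=19 ⇒ 20
n=20: 20·1 10·2 5·4 4·5 2·10 1·20  f→[20+10+5+4+2+1]=42
q^21  k|21↦f(k): 21:21 7:7 3:3 1:1  a_21=32
q^22  k|22↦f(k): 22:22 11:11 2:2 1:1  a_22=36

24, 24, 31, 18, 39, 20, 42, 32, 36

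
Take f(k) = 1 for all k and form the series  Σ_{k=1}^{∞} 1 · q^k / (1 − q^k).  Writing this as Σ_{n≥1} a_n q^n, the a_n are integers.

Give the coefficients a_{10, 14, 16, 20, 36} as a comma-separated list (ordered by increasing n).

4, 4, 5, 6, 9

[q^10] f(1)=1,f(2)=1,f(5)=1,f(10)=1 ⇒ 4
n=14: 1·14 2·7 7·2 14·1  f→[1+1+1+1]=4
[q^16] f(1)=1,f(2)=1,f(4)=1,f(8)=1,f(16)=1 ⇒ 5
[q^20] f(1)=1,f(2)=1,f(4)=1,f(5)=1,f(10)=1,f(20)=1 ⇒ 6
n=36: 36·1 18·2 12·3 9·4 6·6 4·9 3·12 2·18 1·36  f→[1+1+1+1+1+1+1+1+1]=9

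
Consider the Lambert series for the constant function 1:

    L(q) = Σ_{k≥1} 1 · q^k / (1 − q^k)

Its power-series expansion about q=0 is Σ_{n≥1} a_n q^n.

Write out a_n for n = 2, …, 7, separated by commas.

d|2:{1,2}  Σf=1+1=2
q^3  k|3↦f(k): 1:1 3:1  a_3=2
d|4:{1,2,4}  Σf=1+1+1=3
n=5: 5·1 1·5  f→[1+1]=2
[q^6] f(1)=1,f(2)=1,f(3)=1,f(6)=1 ⇒ 4
d|7:{7,1}  Σf=1+1=2

2, 2, 3, 2, 4, 2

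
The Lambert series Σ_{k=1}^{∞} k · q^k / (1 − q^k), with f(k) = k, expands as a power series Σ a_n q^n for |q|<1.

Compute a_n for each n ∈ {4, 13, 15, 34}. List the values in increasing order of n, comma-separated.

n=4: 1·4 2·2 4·1  f→[1+2+4]=7
[q^13] f(1)=1,f(13)=13 ⇒ 14
q^15  k|15↦f(k): 15:15 5:5 3:3 1:1  a_15=24
d|34:{34,17,2,1}  Σf=34+17+2+1=54

7, 14, 24, 54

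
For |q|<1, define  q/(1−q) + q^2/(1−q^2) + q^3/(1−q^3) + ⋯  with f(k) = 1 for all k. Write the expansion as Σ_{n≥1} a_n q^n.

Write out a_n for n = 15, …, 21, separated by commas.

q^15  k|15↦f(k): 1:1 3:1 5:1 15:1  a_15=4
[q^16] f(1)=1,f(2)=1,f(4)=1,f(8)=1,f(16)=1 ⇒ 5
n=17: 17·1 1·17  f→[1+1]=2
[q^18] f(1)=1,f(2)=1,f(3)=1,f(6)=1,f(9)=1,f(18)=1 ⇒ 6
q^19  k|19↦f(k): 19:1 1:1  a_19=2
[q^20] f(20)=1,f(10)=1,f(5)=1,f(4)=1,f(2)=1,f(1)=1 ⇒ 6
d|21:{1,3,7,21}  Σf=1+1+1+1=4

4, 5, 2, 6, 2, 6, 4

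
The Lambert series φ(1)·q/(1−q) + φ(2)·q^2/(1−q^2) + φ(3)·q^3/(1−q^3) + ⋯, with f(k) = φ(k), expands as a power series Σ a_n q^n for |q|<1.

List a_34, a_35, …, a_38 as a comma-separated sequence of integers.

n=34: 1·34 2·17 17·2 34·1  φ→[1+1+16+16]=34
n=35: 1·35 5·7 7·5 35·1  φ→[1+4+6+24]=35
[q^36] φ(36)=12,φ(18)=6,φ(12)=4,φ(9)=6,φ(6)=2,φ(4)=2,φ(3)=2,φ(2)=1,φ(1)=1 ⇒ 36
q^37  k|37↦φ(k): 37:36 1:1  a_37=37
q^38  k|38↦φ(k): 38:18 19:18 2:1 1:1  a_38=38

34, 35, 36, 37, 38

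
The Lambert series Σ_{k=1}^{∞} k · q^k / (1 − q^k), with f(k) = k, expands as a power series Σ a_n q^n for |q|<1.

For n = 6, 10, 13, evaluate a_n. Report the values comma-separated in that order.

[q^6] f(1)=1,f(2)=2,f(3)=3,f(6)=6 ⇒ 12
[q^10] f(1)=1,f(2)=2,f(5)=5,f(10)=10 ⇒ 18
[q^13] f(1)=1,f(13)=13 ⇒ 14

12, 18, 14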